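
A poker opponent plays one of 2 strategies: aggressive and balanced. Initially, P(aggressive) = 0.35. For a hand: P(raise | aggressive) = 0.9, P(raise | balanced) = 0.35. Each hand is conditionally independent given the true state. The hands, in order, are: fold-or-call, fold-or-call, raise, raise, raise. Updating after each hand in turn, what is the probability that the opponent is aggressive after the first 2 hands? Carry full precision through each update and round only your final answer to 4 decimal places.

0.0126

Apply Bayes' rule sequentially, carrying P(aggressive) forward.
After 'fold-or-call': P(aggressive) = 0.1·0.3500 / (0.1·0.3500 + 0.65·0.6500) ≈ 0.0765
After 'fold-or-call': P(aggressive) = 0.1·0.0765 / (0.1·0.0765 + 0.65·0.9235) ≈ 0.0126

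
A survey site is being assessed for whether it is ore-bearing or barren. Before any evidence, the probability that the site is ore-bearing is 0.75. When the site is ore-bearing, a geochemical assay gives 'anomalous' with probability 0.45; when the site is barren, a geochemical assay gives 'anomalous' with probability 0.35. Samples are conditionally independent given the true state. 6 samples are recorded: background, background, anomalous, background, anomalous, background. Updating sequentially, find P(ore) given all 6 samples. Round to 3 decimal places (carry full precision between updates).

0.718

After 'background': P(ore) = 0.55·0.7500 / (0.55·0.7500 + 0.65·0.2500) ≈ 0.7174
After 'background': P(ore) = 0.55·0.7174 / (0.55·0.7174 + 0.65·0.2826) ≈ 0.6823
After 'anomalous': P(ore) = 0.45·0.6823 / (0.45·0.6823 + 0.35·0.3177) ≈ 0.7342
After 'background': P(ore) = 0.55·0.7342 / (0.55·0.7342 + 0.65·0.2658) ≈ 0.7003
After 'anomalous': P(ore) = 0.45·0.7003 / (0.45·0.7003 + 0.35·0.2997) ≈ 0.7503
After 'background': P(ore) = 0.55·0.7503 / (0.55·0.7503 + 0.65·0.2497) ≈ 0.7177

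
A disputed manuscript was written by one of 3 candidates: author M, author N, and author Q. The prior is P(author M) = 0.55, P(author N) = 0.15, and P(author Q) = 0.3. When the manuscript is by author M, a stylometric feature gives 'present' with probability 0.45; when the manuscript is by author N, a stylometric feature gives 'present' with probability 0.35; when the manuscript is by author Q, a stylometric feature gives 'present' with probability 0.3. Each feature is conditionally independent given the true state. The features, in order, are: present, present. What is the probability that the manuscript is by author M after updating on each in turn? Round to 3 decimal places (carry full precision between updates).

After 'present': normaliser = 0.45·0.5500 + 0.35·0.1500 + 0.3·0.3000; P(author M) ≈ 0.6346, P(author N) ≈ 0.1346, P(author Q) ≈ 0.2308
After 'present': normaliser = 0.45·0.6346 + 0.35·0.1346 + 0.3·0.2308; P(author M) ≈ 0.7105, P(author N) ≈ 0.1172, P(author Q) ≈ 0.1722

0.711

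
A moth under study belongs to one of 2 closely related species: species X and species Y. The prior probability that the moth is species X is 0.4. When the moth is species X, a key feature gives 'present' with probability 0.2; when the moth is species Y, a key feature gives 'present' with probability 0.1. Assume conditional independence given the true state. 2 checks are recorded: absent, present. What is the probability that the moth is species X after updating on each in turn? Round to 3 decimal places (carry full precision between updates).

After 'absent': P(species X) = 0.8·0.4000 / (0.8·0.4000 + 0.9·0.6000) ≈ 0.3721
After 'present': P(species X) = 0.2·0.3721 / (0.2·0.3721 + 0.1·0.6279) ≈ 0.5424

0.542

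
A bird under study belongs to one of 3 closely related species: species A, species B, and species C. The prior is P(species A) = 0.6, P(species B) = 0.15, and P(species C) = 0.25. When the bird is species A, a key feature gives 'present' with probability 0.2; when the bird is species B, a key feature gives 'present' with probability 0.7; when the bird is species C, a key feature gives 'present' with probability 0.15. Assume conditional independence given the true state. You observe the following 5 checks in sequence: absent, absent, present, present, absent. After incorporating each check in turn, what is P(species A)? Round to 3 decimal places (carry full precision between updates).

After 'absent': normaliser = 0.8·0.6000 + 0.3·0.1500 + 0.85·0.2500; P(species A) ≈ 0.6508, P(species B) ≈ 0.0610, P(species C) ≈ 0.2881
After 'absent': normaliser = 0.8·0.6508 + 0.3·0.0610 + 0.85·0.2881; P(species A) ≈ 0.6642, P(species B) ≈ 0.0234, P(species C) ≈ 0.3124
After 'present': normaliser = 0.2·0.6642 + 0.7·0.0234 + 0.15·0.3124; P(species A) ≈ 0.6776, P(species B) ≈ 0.0834, P(species C) ≈ 0.2390
After 'present': normaliser = 0.2·0.6776 + 0.7·0.0834 + 0.15·0.2390; P(species A) ≈ 0.5899, P(species B) ≈ 0.2540, P(species C) ≈ 0.1561
After 'absent': normaliser = 0.8·0.5899 + 0.3·0.2540 + 0.85·0.1561; P(species A) ≈ 0.6932, P(species B) ≈ 0.1119, P(species C) ≈ 0.1949

0.693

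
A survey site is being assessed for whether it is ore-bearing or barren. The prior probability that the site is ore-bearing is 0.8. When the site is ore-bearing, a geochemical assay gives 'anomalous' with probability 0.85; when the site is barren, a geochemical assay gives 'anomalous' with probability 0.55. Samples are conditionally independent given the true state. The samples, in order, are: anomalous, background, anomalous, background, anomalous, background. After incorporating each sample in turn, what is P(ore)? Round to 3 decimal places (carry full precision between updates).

0.354

Each posterior becomes the prior for the next update.
After 'anomalous': P(ore) = 0.85·0.8000 / (0.85·0.8000 + 0.55·0.2000) ≈ 0.8608
After 'background': P(ore) = 0.15·0.8608 / (0.15·0.8608 + 0.45·0.1392) ≈ 0.6733
After 'anomalous': P(ore) = 0.85·0.6733 / (0.85·0.6733 + 0.55·0.3267) ≈ 0.7610
After 'background': P(ore) = 0.15·0.7610 / (0.15·0.7610 + 0.45·0.2390) ≈ 0.5149
After 'anomalous': P(ore) = 0.85·0.5149 / (0.85·0.5149 + 0.55·0.4851) ≈ 0.6213
After 'background': P(ore) = 0.15·0.6213 / (0.15·0.6213 + 0.45·0.3787) ≈ 0.3535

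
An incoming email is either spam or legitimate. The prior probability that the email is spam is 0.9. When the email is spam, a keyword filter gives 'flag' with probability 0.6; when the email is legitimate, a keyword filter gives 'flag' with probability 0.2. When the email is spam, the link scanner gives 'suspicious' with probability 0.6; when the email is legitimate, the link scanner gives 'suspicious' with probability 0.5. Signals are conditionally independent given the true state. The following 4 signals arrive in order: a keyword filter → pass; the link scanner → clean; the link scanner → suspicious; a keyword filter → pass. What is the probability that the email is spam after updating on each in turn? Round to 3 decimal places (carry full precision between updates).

Each posterior becomes the prior for the next update.
After a keyword filter='pass': P(spam) = 0.4·0.9000 / (0.4·0.9000 + 0.8·0.1000) ≈ 0.8182
After the link scanner='clean': P(spam) = 0.4·0.8182 / (0.4·0.8182 + 0.5·0.1818) ≈ 0.7826
After the link scanner='suspicious': P(spam) = 0.6·0.7826 / (0.6·0.7826 + 0.5·0.2174) ≈ 0.8120
After a keyword filter='pass': P(spam) = 0.4·0.8120 / (0.4·0.8120 + 0.8·0.1880) ≈ 0.6835

0.684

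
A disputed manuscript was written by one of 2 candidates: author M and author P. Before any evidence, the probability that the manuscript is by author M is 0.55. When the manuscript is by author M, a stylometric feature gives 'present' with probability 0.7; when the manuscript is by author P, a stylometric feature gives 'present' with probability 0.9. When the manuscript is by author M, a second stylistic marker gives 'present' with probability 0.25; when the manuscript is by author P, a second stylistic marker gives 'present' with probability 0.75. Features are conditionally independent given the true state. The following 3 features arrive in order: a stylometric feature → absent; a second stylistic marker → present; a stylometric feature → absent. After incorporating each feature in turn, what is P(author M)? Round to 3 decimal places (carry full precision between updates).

After a stylometric feature='absent': P(author M) = 0.3·0.5500 / (0.3·0.5500 + 0.1·0.4500) ≈ 0.7857
After a second stylistic marker='present': P(author M) = 0.25·0.7857 / (0.25·0.7857 + 0.75·0.2143) ≈ 0.5500
After a stylometric feature='absent': P(author M) = 0.3·0.5500 / (0.3·0.5500 + 0.1·0.4500) ≈ 0.7857

0.786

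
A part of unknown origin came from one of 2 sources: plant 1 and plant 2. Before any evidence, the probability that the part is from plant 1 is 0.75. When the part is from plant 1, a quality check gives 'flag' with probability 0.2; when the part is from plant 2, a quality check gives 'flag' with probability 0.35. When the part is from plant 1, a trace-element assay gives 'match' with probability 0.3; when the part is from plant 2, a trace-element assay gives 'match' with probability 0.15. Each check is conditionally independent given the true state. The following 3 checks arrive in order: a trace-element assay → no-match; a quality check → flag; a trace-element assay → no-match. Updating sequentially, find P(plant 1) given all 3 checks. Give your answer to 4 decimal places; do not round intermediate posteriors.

0.5376

Each posterior becomes the prior for the next update.
After a trace-element assay='no-match': P(plant 1) = 0.7·0.7500 / (0.7·0.7500 + 0.85·0.2500) ≈ 0.7119
After a quality check='flag': P(plant 1) = 0.2·0.7119 / (0.2·0.7119 + 0.35·0.2881) ≈ 0.5854
After a trace-element assay='no-match': P(plant 1) = 0.7·0.5854 / (0.7·0.5854 + 0.85·0.4146) ≈ 0.5376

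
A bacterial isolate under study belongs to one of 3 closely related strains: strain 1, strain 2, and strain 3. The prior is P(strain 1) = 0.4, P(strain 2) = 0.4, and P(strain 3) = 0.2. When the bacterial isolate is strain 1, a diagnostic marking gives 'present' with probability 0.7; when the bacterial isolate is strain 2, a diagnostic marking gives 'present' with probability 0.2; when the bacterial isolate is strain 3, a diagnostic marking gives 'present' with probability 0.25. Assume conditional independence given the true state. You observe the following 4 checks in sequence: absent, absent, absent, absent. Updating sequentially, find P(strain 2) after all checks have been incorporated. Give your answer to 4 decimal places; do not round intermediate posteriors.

Each posterior becomes the prior for the next update.
After 'absent': normaliser = 0.3·0.4000 + 0.8·0.4000 + 0.75·0.2000; P(strain 1) ≈ 0.2034, P(strain 2) ≈ 0.5424, P(strain 3) ≈ 0.2542
After 'absent': normaliser = 0.3·0.2034 + 0.8·0.5424 + 0.75·0.2542; P(strain 1) ≈ 0.0890, P(strain 2) ≈ 0.6329, P(strain 3) ≈ 0.2781
After 'absent': normaliser = 0.3·0.0890 + 0.8·0.6329 + 0.75·0.2781; P(strain 1) ≈ 0.0360, P(strain 2) ≈ 0.6827, P(strain 3) ≈ 0.2813
After 'absent': normaliser = 0.3·0.0360 + 0.8·0.6827 + 0.75·0.2813; P(strain 1) ≈ 0.0141, P(strain 2) ≈ 0.7112, P(strain 3) ≈ 0.2747

0.7112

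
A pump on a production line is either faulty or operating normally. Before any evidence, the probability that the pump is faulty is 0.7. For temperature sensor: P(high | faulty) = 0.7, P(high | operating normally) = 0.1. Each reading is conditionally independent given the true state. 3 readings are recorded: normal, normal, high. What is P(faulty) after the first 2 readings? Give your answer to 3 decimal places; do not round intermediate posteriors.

0.206

After 'normal': P(faulty) = 0.3·0.7000 / (0.3·0.7000 + 0.9·0.3000) ≈ 0.4375
After 'normal': P(faulty) = 0.3·0.4375 / (0.3·0.4375 + 0.9·0.5625) ≈ 0.2059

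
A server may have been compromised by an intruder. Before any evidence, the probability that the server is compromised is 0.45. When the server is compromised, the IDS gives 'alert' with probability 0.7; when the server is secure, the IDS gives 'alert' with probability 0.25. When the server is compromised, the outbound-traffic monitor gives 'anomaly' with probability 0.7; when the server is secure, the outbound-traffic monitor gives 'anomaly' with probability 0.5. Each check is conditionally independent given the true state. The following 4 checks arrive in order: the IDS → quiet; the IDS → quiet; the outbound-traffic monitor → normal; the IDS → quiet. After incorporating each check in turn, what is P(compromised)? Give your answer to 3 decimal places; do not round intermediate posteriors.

Apply Bayes' rule sequentially, carrying P(compromised) forward.
After the IDS='quiet': P(compromised) = 0.3·0.4500 / (0.3·0.4500 + 0.75·0.5500) ≈ 0.2466
After the IDS='quiet': P(compromised) = 0.3·0.2466 / (0.3·0.2466 + 0.75·0.7534) ≈ 0.1158
After the outbound-traffic monitor='normal': P(compromised) = 0.3·0.1158 / (0.3·0.1158 + 0.5·0.8842) ≈ 0.0728
After the IDS='quiet': P(compromised) = 0.3·0.0728 / (0.3·0.0728 + 0.75·0.9272) ≈ 0.0305

0.030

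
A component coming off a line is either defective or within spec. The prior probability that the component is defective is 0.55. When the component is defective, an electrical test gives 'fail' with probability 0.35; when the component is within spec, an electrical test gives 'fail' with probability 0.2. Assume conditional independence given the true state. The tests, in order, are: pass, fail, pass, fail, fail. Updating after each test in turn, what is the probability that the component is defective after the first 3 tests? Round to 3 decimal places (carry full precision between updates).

After 'pass': P(defective) = 0.65·0.5500 / (0.65·0.5500 + 0.8·0.4500) ≈ 0.4983
After 'fail': P(defective) = 0.35·0.4983 / (0.35·0.4983 + 0.2·0.5017) ≈ 0.6347
After 'pass': P(defective) = 0.65·0.6347 / (0.65·0.6347 + 0.8·0.3653) ≈ 0.5854

0.585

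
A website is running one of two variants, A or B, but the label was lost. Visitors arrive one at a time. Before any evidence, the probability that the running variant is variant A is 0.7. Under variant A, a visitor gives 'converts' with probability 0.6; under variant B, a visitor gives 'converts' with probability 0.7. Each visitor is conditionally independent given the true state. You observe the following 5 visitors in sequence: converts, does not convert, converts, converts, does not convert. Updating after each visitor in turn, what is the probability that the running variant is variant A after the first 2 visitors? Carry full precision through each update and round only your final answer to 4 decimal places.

After 'converts': P(A) = 0.6·0.7000 / (0.6·0.7000 + 0.7·0.3000) ≈ 0.6667
After 'does not convert': P(A) = 0.4·0.6667 / (0.4·0.6667 + 0.3·0.3333) ≈ 0.7273

0.7273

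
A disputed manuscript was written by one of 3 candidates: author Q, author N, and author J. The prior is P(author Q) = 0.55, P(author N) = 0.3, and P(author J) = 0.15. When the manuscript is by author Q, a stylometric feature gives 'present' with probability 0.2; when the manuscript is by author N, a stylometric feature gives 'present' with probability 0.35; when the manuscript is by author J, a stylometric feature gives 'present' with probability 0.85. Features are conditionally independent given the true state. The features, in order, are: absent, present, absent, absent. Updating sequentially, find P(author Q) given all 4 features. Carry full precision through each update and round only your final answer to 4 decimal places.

Each posterior becomes the prior for the next update.
After 'absent': normaliser = 0.8·0.5500 + 0.65·0.3000 + 0.15·0.1500; P(author Q) ≈ 0.6692, P(author N) ≈ 0.2966, P(author J) ≈ 0.0342
After 'present': normaliser = 0.2·0.6692 + 0.35·0.2966 + 0.85·0.0342; P(author Q) ≈ 0.5018, P(author N) ≈ 0.3892, P(author J) ≈ 0.1091
After 'absent': normaliser = 0.8·0.5018 + 0.65·0.3892 + 0.15·0.1091; P(author Q) ≈ 0.5985, P(author N) ≈ 0.3771, P(author J) ≈ 0.0244
After 'absent': normaliser = 0.8·0.5985 + 0.65·0.3771 + 0.15·0.0244; P(author Q) ≈ 0.6581, P(author N) ≈ 0.3369, P(author J) ≈ 0.0050

0.6581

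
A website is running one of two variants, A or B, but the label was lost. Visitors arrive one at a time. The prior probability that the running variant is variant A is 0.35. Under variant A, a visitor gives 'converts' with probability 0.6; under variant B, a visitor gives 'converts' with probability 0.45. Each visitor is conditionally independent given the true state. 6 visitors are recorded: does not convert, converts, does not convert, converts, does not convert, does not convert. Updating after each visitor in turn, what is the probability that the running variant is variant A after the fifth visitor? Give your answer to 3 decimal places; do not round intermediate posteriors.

After 'does not convert': P(A) = 0.4·0.3500 / (0.4·0.3500 + 0.55·0.6500) ≈ 0.2814
After 'converts': P(A) = 0.6·0.2814 / (0.6·0.2814 + 0.45·0.7186) ≈ 0.3430
After 'does not convert': P(A) = 0.4·0.3430 / (0.4·0.3430 + 0.55·0.6570) ≈ 0.2752
After 'converts': P(A) = 0.6·0.2752 / (0.6·0.2752 + 0.45·0.7248) ≈ 0.3361
After 'does not convert': P(A) = 0.4·0.3361 / (0.4·0.3361 + 0.55·0.6639) ≈ 0.2691

0.269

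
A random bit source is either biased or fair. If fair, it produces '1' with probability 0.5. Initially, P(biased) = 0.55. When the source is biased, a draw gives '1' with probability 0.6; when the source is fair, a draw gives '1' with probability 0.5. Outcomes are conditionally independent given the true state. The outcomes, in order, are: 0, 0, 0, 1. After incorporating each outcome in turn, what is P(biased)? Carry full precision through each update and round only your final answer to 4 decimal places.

0.4289

After '0': P(biased) = 0.4·0.5500 / (0.4·0.5500 + 0.5·0.4500) ≈ 0.4944
After '0': P(biased) = 0.4·0.4944 / (0.4·0.4944 + 0.5·0.5056) ≈ 0.4389
After '0': P(biased) = 0.4·0.4389 / (0.4·0.4389 + 0.5·0.5611) ≈ 0.3849
After '1': P(biased) = 0.6·0.3849 / (0.6·0.3849 + 0.5·0.6151) ≈ 0.4289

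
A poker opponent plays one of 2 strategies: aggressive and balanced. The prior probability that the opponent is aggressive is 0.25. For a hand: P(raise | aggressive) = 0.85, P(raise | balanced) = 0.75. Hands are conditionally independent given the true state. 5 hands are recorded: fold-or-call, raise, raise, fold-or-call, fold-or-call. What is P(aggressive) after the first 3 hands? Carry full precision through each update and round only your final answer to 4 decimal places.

0.2044

Apply Bayes' rule sequentially, carrying P(aggressive) forward.
After 'fold-or-call': P(aggressive) = 0.15·0.2500 / (0.15·0.2500 + 0.25·0.7500) ≈ 0.1667
After 'raise': P(aggressive) = 0.85·0.1667 / (0.85·0.1667 + 0.75·0.8333) ≈ 0.1848
After 'raise': P(aggressive) = 0.85·0.1848 / (0.85·0.1848 + 0.75·0.8152) ≈ 0.2044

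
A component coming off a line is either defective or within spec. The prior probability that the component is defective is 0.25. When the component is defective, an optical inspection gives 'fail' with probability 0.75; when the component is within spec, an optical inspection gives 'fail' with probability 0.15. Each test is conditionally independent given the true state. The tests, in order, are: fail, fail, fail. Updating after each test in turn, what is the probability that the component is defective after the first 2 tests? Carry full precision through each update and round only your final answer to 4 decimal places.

After 'fail': P(defective) = 0.75·0.2500 / (0.75·0.2500 + 0.15·0.7500) ≈ 0.6250
After 'fail': P(defective) = 0.75·0.6250 / (0.75·0.6250 + 0.15·0.3750) ≈ 0.8929

0.8929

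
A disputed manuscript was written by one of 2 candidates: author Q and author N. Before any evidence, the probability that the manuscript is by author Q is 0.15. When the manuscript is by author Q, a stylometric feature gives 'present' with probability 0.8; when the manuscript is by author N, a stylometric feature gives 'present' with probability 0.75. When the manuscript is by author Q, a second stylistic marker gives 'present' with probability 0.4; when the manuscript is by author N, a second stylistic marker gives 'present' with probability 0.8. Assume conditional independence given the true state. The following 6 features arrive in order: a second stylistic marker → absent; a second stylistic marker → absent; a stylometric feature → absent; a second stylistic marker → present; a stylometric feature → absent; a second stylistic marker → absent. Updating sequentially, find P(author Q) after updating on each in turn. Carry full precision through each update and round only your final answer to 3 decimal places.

0.604

After a second stylistic marker='absent': P(author Q) = 0.6·0.1500 / (0.6·0.1500 + 0.2·0.8500) ≈ 0.3462
After a second stylistic marker='absent': P(author Q) = 0.6·0.3462 / (0.6·0.3462 + 0.2·0.6538) ≈ 0.6136
After a stylometric feature='absent': P(author Q) = 0.2·0.6136 / (0.2·0.6136 + 0.25·0.3864) ≈ 0.5596
After a second stylistic marker='present': P(author Q) = 0.4·0.5596 / (0.4·0.5596 + 0.8·0.4404) ≈ 0.3885
After a stylometric feature='absent': P(author Q) = 0.2·0.3885 / (0.2·0.3885 + 0.25·0.6115) ≈ 0.3370
After a second stylistic marker='absent': P(author Q) = 0.6·0.3370 / (0.6·0.3370 + 0.2·0.6630) ≈ 0.6039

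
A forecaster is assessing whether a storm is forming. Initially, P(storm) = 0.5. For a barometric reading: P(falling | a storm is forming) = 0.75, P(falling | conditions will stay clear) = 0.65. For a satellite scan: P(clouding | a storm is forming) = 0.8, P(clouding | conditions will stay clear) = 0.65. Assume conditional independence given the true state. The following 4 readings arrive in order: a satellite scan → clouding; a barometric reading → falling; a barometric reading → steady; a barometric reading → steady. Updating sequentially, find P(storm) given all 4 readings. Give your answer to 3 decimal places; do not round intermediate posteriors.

After a satellite scan='clouding': P(storm) = 0.8·0.5000 / (0.8·0.5000 + 0.65·0.5000) ≈ 0.5517
After a barometric reading='falling': P(storm) = 0.75·0.5517 / (0.75·0.5517 + 0.65·0.4483) ≈ 0.5868
After a barometric reading='steady': P(storm) = 0.25·0.5868 / (0.25·0.5868 + 0.35·0.4132) ≈ 0.5036
After a barometric reading='steady': P(storm) = 0.25·0.5036 / (0.25·0.5036 + 0.35·0.4964) ≈ 0.4201

0.420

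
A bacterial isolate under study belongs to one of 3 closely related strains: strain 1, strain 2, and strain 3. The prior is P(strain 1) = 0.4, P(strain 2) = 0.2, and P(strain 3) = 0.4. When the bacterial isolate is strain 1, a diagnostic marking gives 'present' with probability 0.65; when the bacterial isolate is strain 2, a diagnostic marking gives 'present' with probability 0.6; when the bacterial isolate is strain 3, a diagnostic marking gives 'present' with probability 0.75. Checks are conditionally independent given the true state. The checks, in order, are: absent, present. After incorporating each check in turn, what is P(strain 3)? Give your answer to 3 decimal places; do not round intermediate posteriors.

Each posterior becomes the prior for the next update.
After 'absent': normaliser = 0.35·0.4000 + 0.4·0.2000 + 0.25·0.4000; P(strain 1) ≈ 0.4375, P(strain 2) ≈ 0.2500, P(strain 3) ≈ 0.3125
After 'present': normaliser = 0.65·0.4375 + 0.6·0.2500 + 0.75·0.3125; P(strain 1) ≈ 0.4252, P(strain 2) ≈ 0.2243, P(strain 3) ≈ 0.3505

0.350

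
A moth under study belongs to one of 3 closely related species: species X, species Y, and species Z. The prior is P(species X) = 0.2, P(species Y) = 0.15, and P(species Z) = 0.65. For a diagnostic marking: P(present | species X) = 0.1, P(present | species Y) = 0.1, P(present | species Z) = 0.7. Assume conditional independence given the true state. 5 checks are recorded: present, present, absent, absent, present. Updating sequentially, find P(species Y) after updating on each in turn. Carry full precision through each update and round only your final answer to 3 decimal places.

0.006

Each posterior becomes the prior for the next update.
After 'present': normaliser = 0.1·0.2000 + 0.1·0.1500 + 0.7·0.6500; P(species X) ≈ 0.0408, P(species Y) ≈ 0.0306, P(species Z) ≈ 0.9286
After 'present': normaliser = 0.1·0.0408 + 0.1·0.0306 + 0.7·0.9286; P(species X) ≈ 0.0062, P(species Y) ≈ 0.0047, P(species Z) ≈ 0.9891
After 'absent': normaliser = 0.9·0.0062 + 0.9·0.0047 + 0.3·0.9891; P(species X) ≈ 0.0182, P(species Y) ≈ 0.0137, P(species Z) ≈ 0.9681
After 'absent': normaliser = 0.9·0.0182 + 0.9·0.0137 + 0.3·0.9681; P(species X) ≈ 0.0514, P(species Y) ≈ 0.0386, P(species Z) ≈ 0.9100
After 'present': normaliser = 0.1·0.0514 + 0.1·0.0386 + 0.7·0.9100; P(species X) ≈ 0.0080, P(species Y) ≈ 0.0060, P(species Z) ≈ 0.9861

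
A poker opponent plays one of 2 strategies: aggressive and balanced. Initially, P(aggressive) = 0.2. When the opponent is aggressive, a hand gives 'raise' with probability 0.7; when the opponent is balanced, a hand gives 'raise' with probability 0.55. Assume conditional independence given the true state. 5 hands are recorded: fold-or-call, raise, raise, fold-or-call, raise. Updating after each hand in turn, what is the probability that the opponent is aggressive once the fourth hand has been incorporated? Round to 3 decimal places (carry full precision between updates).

After 'fold-or-call': P(aggressive) = 0.3·0.2000 / (0.3·0.2000 + 0.45·0.8000) ≈ 0.1429
After 'raise': P(aggressive) = 0.7·0.1429 / (0.7·0.1429 + 0.55·0.8571) ≈ 0.1750
After 'raise': P(aggressive) = 0.7·0.1750 / (0.7·0.1750 + 0.55·0.8250) ≈ 0.2126
After 'fold-or-call': P(aggressive) = 0.3·0.2126 / (0.3·0.2126 + 0.45·0.7874) ≈ 0.1525

0.153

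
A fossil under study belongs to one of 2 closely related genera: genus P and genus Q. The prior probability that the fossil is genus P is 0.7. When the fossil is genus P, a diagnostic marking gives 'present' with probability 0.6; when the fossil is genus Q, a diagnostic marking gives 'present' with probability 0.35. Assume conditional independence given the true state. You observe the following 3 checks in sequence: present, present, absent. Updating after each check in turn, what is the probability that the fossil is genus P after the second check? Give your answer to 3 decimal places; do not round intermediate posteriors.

0.873

After 'present': P(genus P) = 0.6·0.7000 / (0.6·0.7000 + 0.35·0.3000) ≈ 0.8000
After 'present': P(genus P) = 0.6·0.8000 / (0.6·0.8000 + 0.35·0.2000) ≈ 0.8727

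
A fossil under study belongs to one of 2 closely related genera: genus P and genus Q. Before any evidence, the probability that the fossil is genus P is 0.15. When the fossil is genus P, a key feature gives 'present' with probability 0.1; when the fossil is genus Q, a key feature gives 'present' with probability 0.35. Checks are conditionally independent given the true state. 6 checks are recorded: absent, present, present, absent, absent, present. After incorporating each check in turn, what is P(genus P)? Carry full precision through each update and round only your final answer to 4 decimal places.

After 'absent': P(genus P) = 0.9·0.1500 / (0.9·0.1500 + 0.65·0.8500) ≈ 0.1964
After 'present': P(genus P) = 0.1·0.1964 / (0.1·0.1964 + 0.35·0.8036) ≈ 0.0653
After 'present': P(genus P) = 0.1·0.0653 / (0.1·0.0653 + 0.35·0.9347) ≈ 0.0196
After 'absent': P(genus P) = 0.9·0.0196 / (0.9·0.0196 + 0.65·0.9804) ≈ 0.0269
After 'absent': P(genus P) = 0.9·0.0269 / (0.9·0.0269 + 0.65·0.9731) ≈ 0.0368
After 'present': P(genus P) = 0.1·0.0368 / (0.1·0.0368 + 0.35·0.9632) ≈ 0.0108

0.0108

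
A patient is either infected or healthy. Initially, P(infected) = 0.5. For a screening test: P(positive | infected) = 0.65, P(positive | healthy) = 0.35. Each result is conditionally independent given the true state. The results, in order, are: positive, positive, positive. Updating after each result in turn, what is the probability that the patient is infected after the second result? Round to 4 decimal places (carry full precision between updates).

0.7752

After 'positive': P(infected) = 0.65·0.5000 / (0.65·0.5000 + 0.35·0.5000) ≈ 0.6500
After 'positive': P(infected) = 0.65·0.6500 / (0.65·0.6500 + 0.35·0.3500) ≈ 0.7752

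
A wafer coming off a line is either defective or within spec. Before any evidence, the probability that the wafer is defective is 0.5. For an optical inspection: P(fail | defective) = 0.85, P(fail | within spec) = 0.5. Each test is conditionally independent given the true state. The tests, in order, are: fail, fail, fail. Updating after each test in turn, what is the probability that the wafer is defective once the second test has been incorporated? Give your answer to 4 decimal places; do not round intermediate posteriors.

After 'fail': P(defective) = 0.85·0.5000 / (0.85·0.5000 + 0.5·0.5000) ≈ 0.6296
After 'fail': P(defective) = 0.85·0.6296 / (0.85·0.6296 + 0.5·0.3704) ≈ 0.7429

0.7429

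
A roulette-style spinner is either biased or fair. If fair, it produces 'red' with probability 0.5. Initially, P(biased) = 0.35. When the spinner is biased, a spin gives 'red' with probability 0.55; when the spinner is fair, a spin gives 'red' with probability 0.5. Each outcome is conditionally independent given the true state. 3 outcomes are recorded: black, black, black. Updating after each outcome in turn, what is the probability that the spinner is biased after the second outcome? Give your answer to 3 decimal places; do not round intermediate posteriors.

Each posterior becomes the prior for the next update.
After 'black': P(biased) = 0.45·0.3500 / (0.45·0.3500 + 0.5·0.6500) ≈ 0.3264
After 'black': P(biased) = 0.45·0.3264 / (0.45·0.3264 + 0.5·0.6736) ≈ 0.3037

0.304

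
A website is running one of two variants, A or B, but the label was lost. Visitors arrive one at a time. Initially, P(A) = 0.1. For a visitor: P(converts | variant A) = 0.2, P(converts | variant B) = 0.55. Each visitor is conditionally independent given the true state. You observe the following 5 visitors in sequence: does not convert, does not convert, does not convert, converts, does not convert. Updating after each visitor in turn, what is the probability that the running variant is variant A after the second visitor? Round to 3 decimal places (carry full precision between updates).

0.260

Each posterior becomes the prior for the next update.
After 'does not convert': P(A) = 0.8·0.1000 / (0.8·0.1000 + 0.45·0.9000) ≈ 0.1649
After 'does not convert': P(A) = 0.8·0.1649 / (0.8·0.1649 + 0.45·0.8351) ≈ 0.2599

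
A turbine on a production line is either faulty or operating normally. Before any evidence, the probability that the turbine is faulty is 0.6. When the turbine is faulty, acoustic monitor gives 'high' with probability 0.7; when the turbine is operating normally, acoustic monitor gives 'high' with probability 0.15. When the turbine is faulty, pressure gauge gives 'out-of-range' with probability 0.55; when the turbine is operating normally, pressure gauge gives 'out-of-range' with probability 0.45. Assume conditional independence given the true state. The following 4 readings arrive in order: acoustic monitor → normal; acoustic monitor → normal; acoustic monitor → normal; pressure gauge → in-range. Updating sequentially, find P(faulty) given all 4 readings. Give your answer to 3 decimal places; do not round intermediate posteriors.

0.051

Each posterior becomes the prior for the next update.
After acoustic monitor='normal': P(faulty) = 0.3·0.6000 / (0.3·0.6000 + 0.85·0.4000) ≈ 0.3462
After acoustic monitor='normal': P(faulty) = 0.3·0.3462 / (0.3·0.3462 + 0.85·0.6538) ≈ 0.1574
After acoustic monitor='normal': P(faulty) = 0.3·0.1574 / (0.3·0.1574 + 0.85·0.8426) ≈ 0.0619
After pressure gauge='in-range': P(faulty) = 0.45·0.0619 / (0.45·0.0619 + 0.55·0.9381) ≈ 0.0512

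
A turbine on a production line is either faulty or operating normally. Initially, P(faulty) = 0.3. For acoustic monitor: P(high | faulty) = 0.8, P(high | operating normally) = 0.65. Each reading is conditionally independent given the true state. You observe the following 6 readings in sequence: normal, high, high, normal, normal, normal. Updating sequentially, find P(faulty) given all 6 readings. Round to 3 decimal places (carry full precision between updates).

After 'normal': P(faulty) = 0.2·0.3000 / (0.2·0.3000 + 0.35·0.7000) ≈ 0.1967
After 'high': P(faulty) = 0.8·0.1967 / (0.8·0.1967 + 0.65·0.8033) ≈ 0.2316
After 'high': P(faulty) = 0.8·0.2316 / (0.8·0.2316 + 0.65·0.7684) ≈ 0.2706
After 'normal': P(faulty) = 0.2·0.2706 / (0.2·0.2706 + 0.35·0.7294) ≈ 0.1749
After 'normal': P(faulty) = 0.2·0.1749 / (0.2·0.1749 + 0.35·0.8251) ≈ 0.1080
After 'normal': P(faulty) = 0.2·0.1080 / (0.2·0.1080 + 0.35·0.8920) ≈ 0.0647

0.065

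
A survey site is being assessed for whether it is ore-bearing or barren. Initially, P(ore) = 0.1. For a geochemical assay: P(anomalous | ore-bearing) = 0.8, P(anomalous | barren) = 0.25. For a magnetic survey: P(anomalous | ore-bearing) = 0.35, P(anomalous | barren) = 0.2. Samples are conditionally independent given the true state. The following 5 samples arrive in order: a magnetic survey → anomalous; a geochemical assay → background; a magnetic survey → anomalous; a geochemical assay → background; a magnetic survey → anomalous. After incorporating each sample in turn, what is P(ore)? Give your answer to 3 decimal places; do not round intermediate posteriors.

After a magnetic survey='anomalous': P(ore) = 0.35·0.1000 / (0.35·0.1000 + 0.2·0.9000) ≈ 0.1628
After a geochemical assay='background': P(ore) = 0.2·0.1628 / (0.2·0.1628 + 0.75·0.8372) ≈ 0.0493
After a magnetic survey='anomalous': P(ore) = 0.35·0.0493 / (0.35·0.0493 + 0.2·0.9507) ≈ 0.0832
After a geochemical assay='background': P(ore) = 0.2·0.0832 / (0.2·0.0832 + 0.75·0.9168) ≈ 0.0236
After a magnetic survey='anomalous': P(ore) = 0.35·0.0236 / (0.35·0.0236 + 0.2·0.9764) ≈ 0.0406

0.041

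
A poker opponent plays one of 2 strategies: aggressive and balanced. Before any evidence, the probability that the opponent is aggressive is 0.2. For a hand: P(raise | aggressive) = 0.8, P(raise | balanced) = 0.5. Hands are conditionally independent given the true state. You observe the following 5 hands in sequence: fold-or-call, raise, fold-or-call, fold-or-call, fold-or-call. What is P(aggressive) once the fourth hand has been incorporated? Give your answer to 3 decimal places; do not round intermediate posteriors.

After 'fold-or-call': P(aggressive) = 0.2·0.2000 / (0.2·0.2000 + 0.5·0.8000) ≈ 0.0909
After 'raise': P(aggressive) = 0.8·0.0909 / (0.8·0.0909 + 0.5·0.9091) ≈ 0.1379
After 'fold-or-call': P(aggressive) = 0.2·0.1379 / (0.2·0.1379 + 0.5·0.8621) ≈ 0.0602
After 'fold-or-call': P(aggressive) = 0.2·0.0602 / (0.2·0.0602 + 0.5·0.9398) ≈ 0.0250

0.025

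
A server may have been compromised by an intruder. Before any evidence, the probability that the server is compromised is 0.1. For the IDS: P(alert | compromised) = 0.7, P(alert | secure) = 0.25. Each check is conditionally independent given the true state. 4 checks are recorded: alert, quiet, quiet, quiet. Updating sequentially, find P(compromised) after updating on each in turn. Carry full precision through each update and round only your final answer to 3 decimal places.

0.020

After 'alert': P(compromised) = 0.7·0.1000 / (0.7·0.1000 + 0.25·0.9000) ≈ 0.2373
After 'quiet': P(compromised) = 0.3·0.2373 / (0.3·0.2373 + 0.75·0.7627) ≈ 0.1107
After 'quiet': P(compromised) = 0.3·0.1107 / (0.3·0.1107 + 0.75·0.8893) ≈ 0.0474
After 'quiet': P(compromised) = 0.3·0.0474 / (0.3·0.0474 + 0.75·0.9526) ≈ 0.0195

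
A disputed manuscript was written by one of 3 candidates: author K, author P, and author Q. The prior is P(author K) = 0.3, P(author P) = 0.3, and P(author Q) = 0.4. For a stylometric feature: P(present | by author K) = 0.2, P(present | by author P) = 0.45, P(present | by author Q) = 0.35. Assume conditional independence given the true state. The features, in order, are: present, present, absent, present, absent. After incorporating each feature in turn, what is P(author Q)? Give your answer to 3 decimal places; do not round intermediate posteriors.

0.425

After 'present': normaliser = 0.2·0.3000 + 0.45·0.3000 + 0.35·0.4000; P(author K) ≈ 0.1791, P(author P) ≈ 0.4030, P(author Q) ≈ 0.4179
After 'present': normaliser = 0.2·0.1791 + 0.45·0.4030 + 0.35·0.4179; P(author K) ≈ 0.0986, P(author P) ≈ 0.4990, P(author Q) ≈ 0.4025
After 'absent': normaliser = 0.8·0.0986 + 0.55·0.4990 + 0.65·0.4025; P(author K) ≈ 0.1282, P(author P) ≈ 0.4463, P(author Q) ≈ 0.4254
After 'present': normaliser = 0.2·0.1282 + 0.45·0.4463 + 0.35·0.4254; P(author K) ≈ 0.0683, P(author P) ≈ 0.5350, P(author Q) ≈ 0.3967
After 'absent': normaliser = 0.8·0.0683 + 0.55·0.5350 + 0.65·0.3967; P(author K) ≈ 0.0901, P(author P) ≈ 0.4850, P(author Q) ≈ 0.4249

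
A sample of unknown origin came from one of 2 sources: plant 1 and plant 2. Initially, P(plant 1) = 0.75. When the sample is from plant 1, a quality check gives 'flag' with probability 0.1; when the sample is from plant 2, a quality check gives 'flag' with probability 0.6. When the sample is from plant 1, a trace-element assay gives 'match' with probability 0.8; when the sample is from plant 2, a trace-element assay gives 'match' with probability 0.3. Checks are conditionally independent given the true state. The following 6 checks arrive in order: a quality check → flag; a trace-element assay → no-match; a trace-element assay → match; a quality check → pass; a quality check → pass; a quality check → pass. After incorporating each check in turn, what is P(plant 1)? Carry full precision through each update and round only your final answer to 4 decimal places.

0.8127

After a quality check='flag': P(plant 1) = 0.1·0.7500 / (0.1·0.7500 + 0.6·0.2500) ≈ 0.3333
After a trace-element assay='no-match': P(plant 1) = 0.2·0.3333 / (0.2·0.3333 + 0.7·0.6667) ≈ 0.1250
After a trace-element assay='match': P(plant 1) = 0.8·0.1250 / (0.8·0.1250 + 0.3·0.8750) ≈ 0.2759
After a quality check='pass': P(plant 1) = 0.9·0.2759 / (0.9·0.2759 + 0.4·0.7241) ≈ 0.4615
After a quality check='pass': P(plant 1) = 0.9·0.4615 / (0.9·0.4615 + 0.4·0.5385) ≈ 0.6585
After a quality check='pass': P(plant 1) = 0.9·0.6585 / (0.9·0.6585 + 0.4·0.3415) ≈ 0.8127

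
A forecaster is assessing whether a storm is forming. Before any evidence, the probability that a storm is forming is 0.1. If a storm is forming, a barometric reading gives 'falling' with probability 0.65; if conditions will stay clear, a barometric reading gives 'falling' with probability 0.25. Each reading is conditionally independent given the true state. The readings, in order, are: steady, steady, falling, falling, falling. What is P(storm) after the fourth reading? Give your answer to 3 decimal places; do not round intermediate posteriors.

0.141

Apply Bayes' rule sequentially, carrying P(storm) forward.
After 'steady': P(storm) = 0.35·0.1000 / (0.35·0.1000 + 0.75·0.9000) ≈ 0.0493
After 'steady': P(storm) = 0.35·0.0493 / (0.35·0.0493 + 0.75·0.9507) ≈ 0.0236
After 'falling': P(storm) = 0.65·0.0236 / (0.65·0.0236 + 0.25·0.9764) ≈ 0.0592
After 'falling': P(storm) = 0.65·0.0592 / (0.65·0.0592 + 0.25·0.9408) ≈ 0.1406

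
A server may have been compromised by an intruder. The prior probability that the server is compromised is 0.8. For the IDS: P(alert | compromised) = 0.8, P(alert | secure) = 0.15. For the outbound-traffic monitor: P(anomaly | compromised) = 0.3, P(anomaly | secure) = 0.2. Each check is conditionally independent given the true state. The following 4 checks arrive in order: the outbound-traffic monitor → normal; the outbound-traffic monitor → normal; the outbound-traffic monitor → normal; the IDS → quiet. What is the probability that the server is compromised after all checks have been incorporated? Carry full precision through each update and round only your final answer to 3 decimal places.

Each posterior becomes the prior for the next update.
After the outbound-traffic monitor='normal': P(compromised) = 0.7·0.8000 / (0.7·0.8000 + 0.8·0.2000) ≈ 0.7778
After the outbound-traffic monitor='normal': P(compromised) = 0.7·0.7778 / (0.7·0.7778 + 0.8·0.2222) ≈ 0.7538
After the outbound-traffic monitor='normal': P(compromised) = 0.7·0.7538 / (0.7·0.7538 + 0.8·0.2462) ≈ 0.7282
After the IDS='quiet': P(compromised) = 0.2·0.7282 / (0.2·0.7282 + 0.85·0.2718) ≈ 0.3867

0.387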